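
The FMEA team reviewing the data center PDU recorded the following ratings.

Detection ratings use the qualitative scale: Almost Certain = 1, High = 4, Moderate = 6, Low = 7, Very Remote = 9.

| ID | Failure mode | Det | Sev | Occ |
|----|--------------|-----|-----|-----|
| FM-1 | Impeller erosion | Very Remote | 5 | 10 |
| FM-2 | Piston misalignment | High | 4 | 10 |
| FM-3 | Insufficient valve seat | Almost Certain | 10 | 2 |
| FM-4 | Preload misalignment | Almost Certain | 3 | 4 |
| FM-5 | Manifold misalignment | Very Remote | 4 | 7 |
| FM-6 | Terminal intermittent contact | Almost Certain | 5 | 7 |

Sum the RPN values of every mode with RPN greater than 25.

RPN = Severity × Occurrence × Detection:
  FM-1: 5 × 10 × 9 = 450
  FM-2: 4 × 10 × 4 = 160
  FM-3: 10 × 2 × 1 = 20
  FM-4: 3 × 4 × 1 = 12
  FM-5: 4 × 7 × 9 = 252
  FM-6: 5 × 7 × 1 = 35
RPN > 25: FM-1 (450), FM-2 (160), FM-5 (252), FM-6 (35).
Sum: 450 + 160 + 252 + 35 = 897.

897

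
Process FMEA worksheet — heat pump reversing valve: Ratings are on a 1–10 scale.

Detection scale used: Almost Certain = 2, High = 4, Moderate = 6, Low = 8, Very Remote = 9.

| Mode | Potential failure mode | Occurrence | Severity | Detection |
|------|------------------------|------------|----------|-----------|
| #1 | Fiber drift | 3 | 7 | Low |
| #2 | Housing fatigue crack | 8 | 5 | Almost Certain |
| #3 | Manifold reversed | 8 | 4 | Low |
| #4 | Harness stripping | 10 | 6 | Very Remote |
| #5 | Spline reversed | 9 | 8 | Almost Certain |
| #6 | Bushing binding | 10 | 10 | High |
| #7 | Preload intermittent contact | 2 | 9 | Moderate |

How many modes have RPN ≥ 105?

6

RPN = Severity × Occurrence × Detection:
  #1: 7 × 3 × 8 = 168
  #2: 5 × 8 × 2 = 80
  #3: 4 × 8 × 8 = 256
  #4: 6 × 10 × 9 = 540
  #5: 8 × 9 × 2 = 144
  #6: 10 × 10 × 4 = 400
  #7: 9 × 2 × 6 = 108
Modes with RPN ≥ 105: #1 (168), #3 (256), #4 (540), #5 (144), #6 (400), #7 (108) → 6.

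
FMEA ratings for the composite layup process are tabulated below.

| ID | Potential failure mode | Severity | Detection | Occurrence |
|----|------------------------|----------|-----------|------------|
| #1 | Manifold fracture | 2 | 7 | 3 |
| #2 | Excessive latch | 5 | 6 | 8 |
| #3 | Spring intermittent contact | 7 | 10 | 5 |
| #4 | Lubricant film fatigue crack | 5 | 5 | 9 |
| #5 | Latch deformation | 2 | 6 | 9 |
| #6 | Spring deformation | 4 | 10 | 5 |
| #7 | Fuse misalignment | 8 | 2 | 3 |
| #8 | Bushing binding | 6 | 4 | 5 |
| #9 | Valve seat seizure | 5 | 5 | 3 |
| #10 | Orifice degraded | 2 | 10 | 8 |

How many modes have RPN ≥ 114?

RPN = Severity × Occurrence × Detection:
  #1: 2 × 3 × 7 = 42
  #2: 5 × 8 × 6 = 240
  #3: 7 × 5 × 10 = 350
  #4: 5 × 9 × 5 = 225
  #5: 2 × 9 × 6 = 108
  #6: 4 × 5 × 10 = 200
  #7: 8 × 3 × 2 = 48
  #8: 6 × 5 × 4 = 120
  #9: 5 × 3 × 5 = 75
  #10: 2 × 8 × 10 = 160
Modes with RPN ≥ 114: #2 (240), #3 (350), #4 (225), #6 (200), #8 (120), #10 (160) → 6.

6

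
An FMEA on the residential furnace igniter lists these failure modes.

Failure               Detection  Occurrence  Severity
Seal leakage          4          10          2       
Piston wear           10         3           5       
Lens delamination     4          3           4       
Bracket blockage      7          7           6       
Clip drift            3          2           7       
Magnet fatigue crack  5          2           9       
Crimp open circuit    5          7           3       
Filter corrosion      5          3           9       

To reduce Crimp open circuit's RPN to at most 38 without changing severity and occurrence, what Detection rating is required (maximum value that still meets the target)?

1

Crimp open circuit: S=3, O=7, D=5 → current RPN = 105.
Fixed product = 21. Need 21 × D ≤ 38, so D ≤ 38/21 = 1.81.
Maximum integer Detection rating = 1 (gives RPN 21; D=2 would give 42 > 38).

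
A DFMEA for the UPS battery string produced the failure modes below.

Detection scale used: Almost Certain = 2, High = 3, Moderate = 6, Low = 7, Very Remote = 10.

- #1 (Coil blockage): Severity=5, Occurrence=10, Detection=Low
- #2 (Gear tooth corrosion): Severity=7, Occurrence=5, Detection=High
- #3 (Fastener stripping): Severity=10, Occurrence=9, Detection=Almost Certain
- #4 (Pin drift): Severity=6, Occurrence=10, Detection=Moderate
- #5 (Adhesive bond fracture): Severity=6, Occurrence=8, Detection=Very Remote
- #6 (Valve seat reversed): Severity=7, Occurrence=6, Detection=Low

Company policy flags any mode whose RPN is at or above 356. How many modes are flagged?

2

RPN = Severity × Occurrence × Detection:
  #1: 5 × 10 × 7 = 350
  #2: 7 × 5 × 3 = 105
  #3: 10 × 9 × 2 = 180
  #4: 6 × 10 × 6 = 360
  #5: 6 × 8 × 10 = 480
  #6: 7 × 6 × 7 = 294
Modes with RPN ≥ 356: #4 (360), #5 (480) → 2.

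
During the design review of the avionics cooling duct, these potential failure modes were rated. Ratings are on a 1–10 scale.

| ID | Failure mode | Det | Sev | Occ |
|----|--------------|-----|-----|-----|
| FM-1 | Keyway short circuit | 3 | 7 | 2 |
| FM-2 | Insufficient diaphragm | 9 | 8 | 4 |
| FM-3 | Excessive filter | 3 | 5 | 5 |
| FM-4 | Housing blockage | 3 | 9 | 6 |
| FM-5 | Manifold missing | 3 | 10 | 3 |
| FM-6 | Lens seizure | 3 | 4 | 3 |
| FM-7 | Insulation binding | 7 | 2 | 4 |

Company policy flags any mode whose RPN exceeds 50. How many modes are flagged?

RPN = Severity × Occurrence × Detection:
  FM-1: 7 × 2 × 3 = 42
  FM-2: 8 × 4 × 9 = 288
  FM-3: 5 × 5 × 3 = 75
  FM-4: 9 × 6 × 3 = 162
  FM-5: 10 × 3 × 3 = 90
  FM-6: 4 × 3 × 3 = 36
  FM-7: 2 × 4 × 7 = 56
Modes with RPN > 50: FM-2 (288), FM-3 (75), FM-4 (162), FM-5 (90), FM-7 (56) → 5.

5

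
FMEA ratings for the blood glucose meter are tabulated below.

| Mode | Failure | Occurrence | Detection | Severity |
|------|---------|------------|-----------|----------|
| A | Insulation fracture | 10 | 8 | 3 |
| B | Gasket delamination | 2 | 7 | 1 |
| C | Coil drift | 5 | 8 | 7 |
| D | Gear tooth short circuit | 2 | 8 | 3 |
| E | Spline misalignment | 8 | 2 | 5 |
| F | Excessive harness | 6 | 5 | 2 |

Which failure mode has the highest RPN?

RPN = Severity × Occurrence × Detection:
  A: 3 × 10 × 8 = 240
  B: 1 × 2 × 7 = 14
  C: 7 × 5 × 8 = 280
  D: 3 × 2 × 8 = 48
  E: 5 × 8 × 2 = 80
  F: 2 × 6 × 5 = 60
Highest RPN is 280 → C.

C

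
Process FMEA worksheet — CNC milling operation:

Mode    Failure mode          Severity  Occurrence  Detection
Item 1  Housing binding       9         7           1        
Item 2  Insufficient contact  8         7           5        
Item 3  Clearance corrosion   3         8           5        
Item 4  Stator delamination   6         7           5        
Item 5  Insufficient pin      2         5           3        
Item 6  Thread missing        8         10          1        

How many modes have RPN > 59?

RPN = Severity × Occurrence × Detection:
  Item 1: 9 × 7 × 1 = 63
  Item 2: 8 × 7 × 5 = 280
  Item 3: 3 × 8 × 5 = 120
  Item 4: 6 × 7 × 5 = 210
  Item 5: 2 × 5 × 3 = 30
  Item 6: 8 × 10 × 1 = 80
Modes with RPN > 59: Item 1 (63), Item 2 (280), Item 3 (120), Item 4 (210), Item 6 (80) → 5.

5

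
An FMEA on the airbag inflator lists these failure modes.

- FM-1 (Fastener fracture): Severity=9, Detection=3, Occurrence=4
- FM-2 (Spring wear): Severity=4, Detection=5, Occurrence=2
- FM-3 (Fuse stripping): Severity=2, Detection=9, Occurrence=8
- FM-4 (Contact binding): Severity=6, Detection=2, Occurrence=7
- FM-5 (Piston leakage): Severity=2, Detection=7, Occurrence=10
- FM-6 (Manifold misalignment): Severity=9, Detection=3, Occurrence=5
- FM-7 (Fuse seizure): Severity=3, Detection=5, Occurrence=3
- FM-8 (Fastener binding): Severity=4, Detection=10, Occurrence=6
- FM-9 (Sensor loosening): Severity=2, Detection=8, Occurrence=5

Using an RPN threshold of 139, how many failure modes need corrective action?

3

RPN = Severity × Occurrence × Detection:
  FM-1: 9 × 4 × 3 = 108
  FM-2: 4 × 2 × 5 = 40
  FM-3: 2 × 8 × 9 = 144
  FM-4: 6 × 7 × 2 = 84
  FM-5: 2 × 10 × 7 = 140
  FM-6: 9 × 5 × 3 = 135
  FM-7: 3 × 3 × 5 = 45
  FM-8: 4 × 6 × 10 = 240
  FM-9: 2 × 5 × 8 = 80
Modes with RPN ≥ 139: FM-3 (144), FM-5 (140), FM-8 (240) → 3.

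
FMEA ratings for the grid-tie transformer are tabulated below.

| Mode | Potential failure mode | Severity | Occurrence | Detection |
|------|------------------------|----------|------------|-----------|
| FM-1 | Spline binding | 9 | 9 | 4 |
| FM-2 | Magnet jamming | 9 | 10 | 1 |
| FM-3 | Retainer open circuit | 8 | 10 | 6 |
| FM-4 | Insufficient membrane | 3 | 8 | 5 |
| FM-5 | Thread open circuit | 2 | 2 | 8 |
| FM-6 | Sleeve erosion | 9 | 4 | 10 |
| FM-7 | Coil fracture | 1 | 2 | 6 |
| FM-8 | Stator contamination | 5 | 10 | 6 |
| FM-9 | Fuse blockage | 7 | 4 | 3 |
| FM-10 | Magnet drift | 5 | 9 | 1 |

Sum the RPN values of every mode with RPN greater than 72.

1758

RPN = Severity × Occurrence × Detection:
  FM-1: 9 × 9 × 4 = 324
  FM-2: 9 × 10 × 1 = 90
  FM-3: 8 × 10 × 6 = 480
  FM-4: 3 × 8 × 5 = 120
  FM-5: 2 × 2 × 8 = 32
  FM-6: 9 × 4 × 10 = 360
  FM-7: 1 × 2 × 6 = 12
  FM-8: 5 × 10 × 6 = 300
  FM-9: 7 × 4 × 3 = 84
  FM-10: 5 × 9 × 1 = 45
RPN > 72: FM-1 (324), FM-2 (90), FM-3 (480), FM-4 (120), FM-6 (360), FM-8 (300), FM-9 (84).
Sum: 324 + 90 + 480 + 120 + 360 + 300 + 84 = 1758.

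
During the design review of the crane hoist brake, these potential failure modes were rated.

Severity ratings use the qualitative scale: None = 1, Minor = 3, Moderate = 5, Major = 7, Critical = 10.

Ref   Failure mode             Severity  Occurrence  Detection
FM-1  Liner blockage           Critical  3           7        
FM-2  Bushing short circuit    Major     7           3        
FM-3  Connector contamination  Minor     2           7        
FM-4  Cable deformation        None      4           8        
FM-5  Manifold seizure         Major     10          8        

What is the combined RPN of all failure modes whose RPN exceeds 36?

RPN = Severity × Occurrence × Detection:
  FM-1: 10 × 3 × 7 = 210
  FM-2: 7 × 7 × 3 = 147
  FM-3: 3 × 2 × 7 = 42
  FM-4: 1 × 4 × 8 = 32
  FM-5: 7 × 10 × 8 = 560
RPN > 36: FM-1 (210), FM-2 (147), FM-3 (42), FM-5 (560).
Sum: 210 + 147 + 42 + 560 = 959.

959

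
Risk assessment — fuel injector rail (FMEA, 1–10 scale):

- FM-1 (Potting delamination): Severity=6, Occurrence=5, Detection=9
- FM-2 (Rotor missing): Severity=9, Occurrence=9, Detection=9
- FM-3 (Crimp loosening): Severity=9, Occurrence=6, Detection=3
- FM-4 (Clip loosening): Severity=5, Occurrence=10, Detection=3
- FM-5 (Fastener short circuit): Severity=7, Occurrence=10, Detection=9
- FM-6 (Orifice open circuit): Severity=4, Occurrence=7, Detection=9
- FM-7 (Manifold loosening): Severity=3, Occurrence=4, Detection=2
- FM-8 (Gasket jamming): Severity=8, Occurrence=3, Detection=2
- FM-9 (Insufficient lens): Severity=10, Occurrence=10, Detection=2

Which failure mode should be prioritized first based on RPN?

RPN = Severity × Occurrence × Detection:
  FM-1: 6 × 5 × 9 = 270
  FM-2: 9 × 9 × 9 = 729
  FM-3: 9 × 6 × 3 = 162
  FM-4: 5 × 10 × 3 = 150
  FM-5: 7 × 10 × 9 = 630
  FM-6: 4 × 7 × 9 = 252
  FM-7: 3 × 4 × 2 = 24
  FM-8: 8 × 3 × 2 = 48
  FM-9: 10 × 10 × 2 = 200
Highest RPN is 729 → FM-2.

FM-2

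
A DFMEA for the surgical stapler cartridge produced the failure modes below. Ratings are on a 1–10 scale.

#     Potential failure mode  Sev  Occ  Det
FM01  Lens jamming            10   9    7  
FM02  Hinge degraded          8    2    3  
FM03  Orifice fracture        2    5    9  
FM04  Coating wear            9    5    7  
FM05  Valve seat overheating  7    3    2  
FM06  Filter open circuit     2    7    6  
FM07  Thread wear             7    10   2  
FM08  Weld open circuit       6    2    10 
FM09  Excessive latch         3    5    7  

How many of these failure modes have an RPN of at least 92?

RPN = Severity × Occurrence × Detection:
  FM01: 10 × 9 × 7 = 630
  FM02: 8 × 2 × 3 = 48
  FM03: 2 × 5 × 9 = 90
  FM04: 9 × 5 × 7 = 315
  FM05: 7 × 3 × 2 = 42
  FM06: 2 × 7 × 6 = 84
  FM07: 7 × 10 × 2 = 140
  FM08: 6 × 2 × 10 = 120
  FM09: 3 × 5 × 7 = 105
Modes with RPN ≥ 92: FM01 (630), FM04 (315), FM07 (140), FM08 (120), FM09 (105) → 5.

5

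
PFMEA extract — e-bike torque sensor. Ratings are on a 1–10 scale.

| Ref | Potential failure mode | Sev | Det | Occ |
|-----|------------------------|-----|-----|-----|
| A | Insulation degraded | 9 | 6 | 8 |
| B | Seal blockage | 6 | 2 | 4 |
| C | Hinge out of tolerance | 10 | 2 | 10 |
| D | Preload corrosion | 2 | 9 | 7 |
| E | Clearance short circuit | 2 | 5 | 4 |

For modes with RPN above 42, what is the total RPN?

806

RPN = Severity × Occurrence × Detection:
  A: 9 × 8 × 6 = 432
  B: 6 × 4 × 2 = 48
  C: 10 × 10 × 2 = 200
  D: 2 × 7 × 9 = 126
  E: 2 × 4 × 5 = 40
RPN > 42: A (432), B (48), C (200), D (126).
Sum: 432 + 48 + 200 + 126 = 806.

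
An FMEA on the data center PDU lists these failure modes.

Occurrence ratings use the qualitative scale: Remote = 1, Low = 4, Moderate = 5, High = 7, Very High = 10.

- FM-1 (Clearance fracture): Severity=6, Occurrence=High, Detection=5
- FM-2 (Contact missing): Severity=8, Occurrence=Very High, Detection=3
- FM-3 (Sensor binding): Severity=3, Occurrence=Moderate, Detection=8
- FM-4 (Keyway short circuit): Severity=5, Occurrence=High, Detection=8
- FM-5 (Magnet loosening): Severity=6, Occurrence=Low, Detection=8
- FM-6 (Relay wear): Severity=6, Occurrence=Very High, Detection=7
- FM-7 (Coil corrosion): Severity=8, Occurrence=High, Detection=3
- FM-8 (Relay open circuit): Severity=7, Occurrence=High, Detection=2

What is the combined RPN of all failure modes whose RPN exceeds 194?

RPN = Severity × Occurrence × Detection:
  FM-1: 6 × 7 × 5 = 210
  FM-2: 8 × 10 × 3 = 240
  FM-3: 3 × 5 × 8 = 120
  FM-4: 5 × 7 × 8 = 280
  FM-5: 6 × 4 × 8 = 192
  FM-6: 6 × 10 × 7 = 420
  FM-7: 8 × 7 × 3 = 168
  FM-8: 7 × 7 × 2 = 98
RPN > 194: FM-1 (210), FM-2 (240), FM-4 (280), FM-6 (420).
Sum: 210 + 240 + 280 + 420 = 1150.

1150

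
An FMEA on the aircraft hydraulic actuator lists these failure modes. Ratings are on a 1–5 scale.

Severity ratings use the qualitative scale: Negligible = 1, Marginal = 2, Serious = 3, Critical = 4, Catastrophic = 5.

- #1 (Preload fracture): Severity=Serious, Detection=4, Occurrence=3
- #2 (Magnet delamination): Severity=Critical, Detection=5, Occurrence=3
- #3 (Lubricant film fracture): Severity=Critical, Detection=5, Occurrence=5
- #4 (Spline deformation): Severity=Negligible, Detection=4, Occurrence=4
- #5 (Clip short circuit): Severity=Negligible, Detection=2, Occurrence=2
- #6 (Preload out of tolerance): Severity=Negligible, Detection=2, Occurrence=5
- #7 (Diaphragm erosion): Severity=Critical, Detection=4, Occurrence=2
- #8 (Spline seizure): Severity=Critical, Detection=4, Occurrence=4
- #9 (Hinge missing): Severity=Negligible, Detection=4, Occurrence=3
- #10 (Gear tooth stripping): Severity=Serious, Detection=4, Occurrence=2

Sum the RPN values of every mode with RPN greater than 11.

344

RPN = Severity × Occurrence × Detection:
  #1: 3 × 3 × 4 = 36
  #2: 4 × 3 × 5 = 60
  #3: 4 × 5 × 5 = 100
  #4: 1 × 4 × 4 = 16
  #5: 1 × 2 × 2 = 4
  #6: 1 × 5 × 2 = 10
  #7: 4 × 2 × 4 = 32
  #8: 4 × 4 × 4 = 64
  #9: 1 × 3 × 4 = 12
  #10: 3 × 2 × 4 = 24
RPN > 11: #1 (36), #2 (60), #3 (100), #4 (16), #7 (32), #8 (64), #9 (12), #10 (24).
Sum: 36 + 60 + 100 + 16 + 32 + 64 + 12 + 24 = 344.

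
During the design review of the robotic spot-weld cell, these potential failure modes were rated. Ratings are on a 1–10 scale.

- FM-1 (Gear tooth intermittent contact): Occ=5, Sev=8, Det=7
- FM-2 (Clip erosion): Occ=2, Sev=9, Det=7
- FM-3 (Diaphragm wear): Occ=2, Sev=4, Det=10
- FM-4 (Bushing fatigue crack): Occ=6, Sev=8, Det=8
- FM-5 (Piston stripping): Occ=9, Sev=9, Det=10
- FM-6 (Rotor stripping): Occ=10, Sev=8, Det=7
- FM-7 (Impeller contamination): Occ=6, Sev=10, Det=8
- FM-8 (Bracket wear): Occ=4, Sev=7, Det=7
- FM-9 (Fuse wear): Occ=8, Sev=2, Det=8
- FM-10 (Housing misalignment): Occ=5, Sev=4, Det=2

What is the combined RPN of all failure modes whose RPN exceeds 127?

2838

RPN = Severity × Occurrence × Detection:
  FM-1: 8 × 5 × 7 = 280
  FM-2: 9 × 2 × 7 = 126
  FM-3: 4 × 2 × 10 = 80
  FM-4: 8 × 6 × 8 = 384
  FM-5: 9 × 9 × 10 = 810
  FM-6: 8 × 10 × 7 = 560
  FM-7: 10 × 6 × 8 = 480
  FM-8: 7 × 4 × 7 = 196
  FM-9: 2 × 8 × 8 = 128
  FM-10: 4 × 5 × 2 = 40
RPN > 127: FM-1 (280), FM-4 (384), FM-5 (810), FM-6 (560), FM-7 (480), FM-8 (196), FM-9 (128).
Sum: 280 + 384 + 810 + 560 + 480 + 196 + 128 = 2838.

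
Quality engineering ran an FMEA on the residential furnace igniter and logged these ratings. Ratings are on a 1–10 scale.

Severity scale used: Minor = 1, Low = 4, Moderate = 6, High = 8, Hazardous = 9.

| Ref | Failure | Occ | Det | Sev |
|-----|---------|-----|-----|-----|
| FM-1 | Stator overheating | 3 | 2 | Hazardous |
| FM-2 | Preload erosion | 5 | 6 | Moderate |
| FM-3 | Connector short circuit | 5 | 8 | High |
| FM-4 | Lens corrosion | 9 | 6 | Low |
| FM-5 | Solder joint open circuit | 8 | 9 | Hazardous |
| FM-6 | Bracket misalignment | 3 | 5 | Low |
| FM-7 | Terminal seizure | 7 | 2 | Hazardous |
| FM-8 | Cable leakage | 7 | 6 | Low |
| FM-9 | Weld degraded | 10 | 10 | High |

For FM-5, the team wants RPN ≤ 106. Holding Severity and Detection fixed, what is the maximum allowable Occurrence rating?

FM-5: S=9, O=8, D=9 → current RPN = 648.
Fixed product = 81. Need 81 × O ≤ 106, so O ≤ 106/81 = 1.31.
Maximum integer Occurrence rating = 1 (gives RPN 81; O=2 would give 162 > 106).

1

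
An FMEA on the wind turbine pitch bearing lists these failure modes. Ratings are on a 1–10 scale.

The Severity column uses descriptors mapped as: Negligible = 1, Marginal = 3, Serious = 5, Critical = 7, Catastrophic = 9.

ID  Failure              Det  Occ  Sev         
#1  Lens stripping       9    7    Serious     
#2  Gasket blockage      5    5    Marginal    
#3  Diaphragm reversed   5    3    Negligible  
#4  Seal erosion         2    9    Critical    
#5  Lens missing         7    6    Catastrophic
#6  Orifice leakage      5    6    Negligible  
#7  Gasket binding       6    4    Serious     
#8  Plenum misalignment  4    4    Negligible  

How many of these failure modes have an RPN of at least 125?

RPN = Severity × Occurrence × Detection:
  #1: 5 × 7 × 9 = 315
  #2: 3 × 5 × 5 = 75
  #3: 1 × 3 × 5 = 15
  #4: 7 × 9 × 2 = 126
  #5: 9 × 6 × 7 = 378
  #6: 1 × 6 × 5 = 30
  #7: 5 × 4 × 6 = 120
  #8: 1 × 4 × 4 = 16
Modes with RPN ≥ 125: #1 (315), #4 (126), #5 (378) → 3.

3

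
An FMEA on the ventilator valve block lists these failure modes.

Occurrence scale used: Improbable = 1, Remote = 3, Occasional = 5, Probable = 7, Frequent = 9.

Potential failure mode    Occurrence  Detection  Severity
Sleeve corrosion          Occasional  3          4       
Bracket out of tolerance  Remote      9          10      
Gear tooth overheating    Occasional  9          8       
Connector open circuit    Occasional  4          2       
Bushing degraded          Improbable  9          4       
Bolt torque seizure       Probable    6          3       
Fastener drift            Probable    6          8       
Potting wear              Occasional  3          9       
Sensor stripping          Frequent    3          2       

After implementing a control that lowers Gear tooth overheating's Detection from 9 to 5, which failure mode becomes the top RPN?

Fastener drift

RPN = Severity × Occurrence × Detection:
  Sleeve corrosion: 4 × 5 × 3 = 60
  Bracket out of tolerance: 10 × 3 × 9 = 270
  Gear tooth overheating: 8 × 5 × 9 = 360
  Connector open circuit: 2 × 5 × 4 = 40
  Bushing degraded: 4 × 1 × 9 = 36
  Bolt torque seizure: 3 × 7 × 6 = 126
  Fastener drift: 8 × 7 × 6 = 336
  Potting wear: 9 × 5 × 3 = 135
  Sensor stripping: 2 × 9 × 3 = 54
After action: Gear tooth overheating → 8 × 5 × 5 = 200.
Revised RPNs: Fastener drift=336, Bracket out of tolerance=270, Gear tooth overheating=200, Potting wear=135, Bolt torque seizure=126, Sleeve corrosion=60, Sensor stripping=54, Connector open circuit=40, Bushing degraded=36.
Highest is now Fastener drift (336).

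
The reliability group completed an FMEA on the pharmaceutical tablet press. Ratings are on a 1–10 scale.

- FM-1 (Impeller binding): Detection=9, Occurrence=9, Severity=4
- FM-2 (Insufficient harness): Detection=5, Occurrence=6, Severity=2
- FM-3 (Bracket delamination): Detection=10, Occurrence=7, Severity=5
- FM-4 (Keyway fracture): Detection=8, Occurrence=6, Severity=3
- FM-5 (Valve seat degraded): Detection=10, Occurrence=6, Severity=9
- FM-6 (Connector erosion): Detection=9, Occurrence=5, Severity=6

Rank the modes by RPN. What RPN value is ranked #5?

RPN = Severity × Occurrence × Detection:
  FM-1: 4 × 9 × 9 = 324
  FM-2: 2 × 6 × 5 = 60
  FM-3: 5 × 7 × 10 = 350
  FM-4: 3 × 6 × 8 = 144
  FM-5: 9 × 6 × 10 = 540
  FM-6: 6 × 5 × 9 = 270
Sorted descending: 540, 350, 324, 270, 144, 60.
The fifth-highest RPN is 144 (FM-4).

144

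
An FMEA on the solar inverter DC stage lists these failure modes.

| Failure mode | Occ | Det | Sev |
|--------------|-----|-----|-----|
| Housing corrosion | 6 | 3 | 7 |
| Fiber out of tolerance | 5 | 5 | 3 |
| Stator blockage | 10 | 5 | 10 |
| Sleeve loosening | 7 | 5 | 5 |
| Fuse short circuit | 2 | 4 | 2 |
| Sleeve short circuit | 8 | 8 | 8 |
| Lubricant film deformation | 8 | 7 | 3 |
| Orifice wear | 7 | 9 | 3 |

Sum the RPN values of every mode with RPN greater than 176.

1201

RPN = Severity × Occurrence × Detection:
  Housing corrosion: 7 × 6 × 3 = 126
  Fiber out of tolerance: 3 × 5 × 5 = 75
  Stator blockage: 10 × 10 × 5 = 500
  Sleeve loosening: 5 × 7 × 5 = 175
  Fuse short circuit: 2 × 2 × 4 = 16
  Sleeve short circuit: 8 × 8 × 8 = 512
  Lubricant film deformation: 3 × 8 × 7 = 168
  Orifice wear: 3 × 7 × 9 = 189
RPN > 176: Stator blockage (500), Sleeve short circuit (512), Orifice wear (189).
Sum: 500 + 512 + 189 = 1201.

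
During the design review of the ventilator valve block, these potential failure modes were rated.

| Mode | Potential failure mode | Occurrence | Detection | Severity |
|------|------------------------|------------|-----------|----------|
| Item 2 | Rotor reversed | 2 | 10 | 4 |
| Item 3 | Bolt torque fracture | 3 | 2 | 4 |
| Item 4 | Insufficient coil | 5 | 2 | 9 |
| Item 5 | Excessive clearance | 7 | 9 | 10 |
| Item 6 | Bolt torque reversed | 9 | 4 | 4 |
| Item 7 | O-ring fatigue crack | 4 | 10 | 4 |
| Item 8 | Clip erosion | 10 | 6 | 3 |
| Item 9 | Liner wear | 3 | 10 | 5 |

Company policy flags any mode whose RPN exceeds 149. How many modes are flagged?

4

RPN = Severity × Occurrence × Detection:
  Item 2: 4 × 2 × 10 = 80
  Item 3: 4 × 3 × 2 = 24
  Item 4: 9 × 5 × 2 = 90
  Item 5: 10 × 7 × 9 = 630
  Item 6: 4 × 9 × 4 = 144
  Item 7: 4 × 4 × 10 = 160
  Item 8: 3 × 10 × 6 = 180
  Item 9: 5 × 3 × 10 = 150
Modes with RPN > 149: Item 5 (630), Item 7 (160), Item 8 (180), Item 9 (150) → 4.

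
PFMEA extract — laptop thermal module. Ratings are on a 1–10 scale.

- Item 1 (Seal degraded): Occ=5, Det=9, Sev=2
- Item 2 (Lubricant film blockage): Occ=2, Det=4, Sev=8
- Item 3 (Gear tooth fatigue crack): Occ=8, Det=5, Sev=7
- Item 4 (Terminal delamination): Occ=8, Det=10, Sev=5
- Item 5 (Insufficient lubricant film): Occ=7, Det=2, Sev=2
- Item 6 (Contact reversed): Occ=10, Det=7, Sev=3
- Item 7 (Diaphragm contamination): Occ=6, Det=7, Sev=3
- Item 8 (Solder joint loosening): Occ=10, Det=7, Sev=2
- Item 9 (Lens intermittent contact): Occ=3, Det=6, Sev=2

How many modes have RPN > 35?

RPN = Severity × Occurrence × Detection:
  Item 1: 2 × 5 × 9 = 90
  Item 2: 8 × 2 × 4 = 64
  Item 3: 7 × 8 × 5 = 280
  Item 4: 5 × 8 × 10 = 400
  Item 5: 2 × 7 × 2 = 28
  Item 6: 3 × 10 × 7 = 210
  Item 7: 3 × 6 × 7 = 126
  Item 8: 2 × 10 × 7 = 140
  Item 9: 2 × 3 × 6 = 36
Modes with RPN > 35: Item 1 (90), Item 2 (64), Item 3 (280), Item 4 (400), Item 6 (210), Item 7 (126), Item 8 (140), Item 9 (36) → 8.

8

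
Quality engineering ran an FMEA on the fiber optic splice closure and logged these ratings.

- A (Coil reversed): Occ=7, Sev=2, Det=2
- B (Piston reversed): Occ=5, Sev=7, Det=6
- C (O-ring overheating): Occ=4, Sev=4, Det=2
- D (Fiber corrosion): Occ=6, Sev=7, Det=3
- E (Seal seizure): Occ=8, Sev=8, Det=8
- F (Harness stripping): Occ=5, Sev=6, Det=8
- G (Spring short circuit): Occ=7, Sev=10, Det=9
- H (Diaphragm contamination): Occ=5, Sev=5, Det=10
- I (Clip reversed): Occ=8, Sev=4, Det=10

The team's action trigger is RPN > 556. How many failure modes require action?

RPN = Severity × Occurrence × Detection:
  A: 2 × 7 × 2 = 28
  B: 7 × 5 × 6 = 210
  C: 4 × 4 × 2 = 32
  D: 7 × 6 × 3 = 126
  E: 8 × 8 × 8 = 512
  F: 6 × 5 × 8 = 240
  G: 10 × 7 × 9 = 630
  H: 5 × 5 × 10 = 250
  I: 4 × 8 × 10 = 320
Modes with RPN > 556: G (630) → 1.

1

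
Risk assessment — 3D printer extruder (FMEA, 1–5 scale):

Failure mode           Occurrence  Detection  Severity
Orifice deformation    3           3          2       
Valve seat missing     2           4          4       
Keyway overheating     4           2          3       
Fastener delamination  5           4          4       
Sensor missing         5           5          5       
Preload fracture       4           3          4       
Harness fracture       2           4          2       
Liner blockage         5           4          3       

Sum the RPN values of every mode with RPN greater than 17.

RPN = Severity × Occurrence × Detection:
  Orifice deformation: 2 × 3 × 3 = 18
  Valve seat missing: 4 × 2 × 4 = 32
  Keyway overheating: 3 × 4 × 2 = 24
  Fastener delamination: 4 × 5 × 4 = 80
  Sensor missing: 5 × 5 × 5 = 125
  Preload fracture: 4 × 4 × 3 = 48
  Harness fracture: 2 × 2 × 4 = 16
  Liner blockage: 3 × 5 × 4 = 60
RPN > 17: Orifice deformation (18), Valve seat missing (32), Keyway overheating (24), Fastener delamination (80), Sensor missing (125), Preload fracture (48), Liner blockage (60).
Sum: 18 + 32 + 24 + 80 + 125 + 48 + 60 = 387.

387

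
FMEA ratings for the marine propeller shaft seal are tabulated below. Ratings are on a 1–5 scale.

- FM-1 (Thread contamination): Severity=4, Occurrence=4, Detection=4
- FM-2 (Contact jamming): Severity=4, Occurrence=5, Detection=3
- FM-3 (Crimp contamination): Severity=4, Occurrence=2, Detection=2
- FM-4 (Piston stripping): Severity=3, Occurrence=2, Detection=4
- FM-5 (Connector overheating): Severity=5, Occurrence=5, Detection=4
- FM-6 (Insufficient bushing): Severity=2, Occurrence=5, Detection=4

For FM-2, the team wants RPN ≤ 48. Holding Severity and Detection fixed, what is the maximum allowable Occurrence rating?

FM-2: S=4, O=5, D=3 → current RPN = 60.
Fixed product = 12. Need 12 × O ≤ 48, so O ≤ 48/12 = 4.00.
Maximum integer Occurrence rating = 4 (gives RPN 48; O=5 would give 60 > 48).

4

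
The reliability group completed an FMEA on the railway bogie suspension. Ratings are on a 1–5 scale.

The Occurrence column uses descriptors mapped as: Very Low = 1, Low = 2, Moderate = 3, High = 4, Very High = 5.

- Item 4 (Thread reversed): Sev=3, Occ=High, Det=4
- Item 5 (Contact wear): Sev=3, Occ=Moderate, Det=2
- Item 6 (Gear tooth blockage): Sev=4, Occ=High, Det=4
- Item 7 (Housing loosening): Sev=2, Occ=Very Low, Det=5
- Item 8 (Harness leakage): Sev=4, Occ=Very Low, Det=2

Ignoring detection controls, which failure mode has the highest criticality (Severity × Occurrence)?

Criticality = Severity × Occurrence:
  Item 4: 3 × 4 = 12
  Item 5: 3 × 3 = 9
  Item 6: 4 × 4 = 16
  Item 7: 2 × 1 = 2
  Item 8: 4 × 1 = 4
Highest criticality is 16 → Item 6.

Item 6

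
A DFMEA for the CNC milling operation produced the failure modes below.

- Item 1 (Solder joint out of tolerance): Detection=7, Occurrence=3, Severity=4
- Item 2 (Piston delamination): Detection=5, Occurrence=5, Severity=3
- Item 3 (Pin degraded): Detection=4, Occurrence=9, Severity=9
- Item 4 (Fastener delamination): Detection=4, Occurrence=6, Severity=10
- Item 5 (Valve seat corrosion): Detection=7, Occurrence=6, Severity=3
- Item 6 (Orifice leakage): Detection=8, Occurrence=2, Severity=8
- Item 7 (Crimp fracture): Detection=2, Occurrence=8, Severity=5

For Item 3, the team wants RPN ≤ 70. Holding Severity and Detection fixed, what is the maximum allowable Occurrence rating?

1

Item 3: S=9, O=9, D=4 → current RPN = 324.
Fixed product = 36. Need 36 × O ≤ 70, so O ≤ 70/36 = 1.94.
Maximum integer Occurrence rating = 1 (gives RPN 36; O=2 would give 72 > 70).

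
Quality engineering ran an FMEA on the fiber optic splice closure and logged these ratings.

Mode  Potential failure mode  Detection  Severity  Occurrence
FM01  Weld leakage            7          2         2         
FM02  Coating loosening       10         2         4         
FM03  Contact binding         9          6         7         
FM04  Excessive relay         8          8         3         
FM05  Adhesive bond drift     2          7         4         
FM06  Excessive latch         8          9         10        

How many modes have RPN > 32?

RPN = Severity × Occurrence × Detection:
  FM01: 2 × 2 × 7 = 28
  FM02: 2 × 4 × 10 = 80
  FM03: 6 × 7 × 9 = 378
  FM04: 8 × 3 × 8 = 192
  FM05: 7 × 4 × 2 = 56
  FM06: 9 × 10 × 8 = 720
Modes with RPN > 32: FM02 (80), FM03 (378), FM04 (192), FM05 (56), FM06 (720) → 5.

5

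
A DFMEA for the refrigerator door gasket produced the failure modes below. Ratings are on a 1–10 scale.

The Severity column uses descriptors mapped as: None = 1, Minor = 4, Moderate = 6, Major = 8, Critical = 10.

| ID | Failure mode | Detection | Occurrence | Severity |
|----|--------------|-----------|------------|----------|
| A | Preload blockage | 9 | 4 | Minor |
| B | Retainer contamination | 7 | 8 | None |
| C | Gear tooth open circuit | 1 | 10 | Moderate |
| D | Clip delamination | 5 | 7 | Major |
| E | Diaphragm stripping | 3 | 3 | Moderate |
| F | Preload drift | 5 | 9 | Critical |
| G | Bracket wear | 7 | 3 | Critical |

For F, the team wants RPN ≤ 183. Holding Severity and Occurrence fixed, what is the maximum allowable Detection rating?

2

F: S=10, O=9, D=5 → current RPN = 450.
Fixed product = 90. Need 90 × D ≤ 183, so D ≤ 183/90 = 2.03.
Maximum integer Detection rating = 2 (gives RPN 180; D=3 would give 270 > 183).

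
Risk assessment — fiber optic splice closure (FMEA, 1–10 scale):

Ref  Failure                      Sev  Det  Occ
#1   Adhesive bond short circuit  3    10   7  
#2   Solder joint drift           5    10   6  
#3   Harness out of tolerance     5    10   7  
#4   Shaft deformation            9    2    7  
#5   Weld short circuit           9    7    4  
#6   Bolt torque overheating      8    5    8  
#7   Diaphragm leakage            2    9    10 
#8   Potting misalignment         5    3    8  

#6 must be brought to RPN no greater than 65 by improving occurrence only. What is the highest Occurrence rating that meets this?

#6: S=8, O=8, D=5 → current RPN = 320.
Fixed product = 40. Need 40 × O ≤ 65, so O ≤ 65/40 = 1.62.
Maximum integer Occurrence rating = 1 (gives RPN 40; O=2 would give 80 > 65).

1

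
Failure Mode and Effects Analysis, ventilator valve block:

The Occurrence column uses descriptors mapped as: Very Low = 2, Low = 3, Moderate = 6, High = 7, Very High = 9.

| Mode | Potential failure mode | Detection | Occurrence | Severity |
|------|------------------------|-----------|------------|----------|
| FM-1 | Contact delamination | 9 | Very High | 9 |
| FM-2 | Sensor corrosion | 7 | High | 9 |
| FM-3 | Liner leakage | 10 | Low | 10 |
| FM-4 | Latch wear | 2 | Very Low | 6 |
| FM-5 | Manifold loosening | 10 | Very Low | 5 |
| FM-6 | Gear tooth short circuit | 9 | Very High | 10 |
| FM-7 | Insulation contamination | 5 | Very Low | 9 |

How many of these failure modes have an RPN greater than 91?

5

RPN = Severity × Occurrence × Detection:
  FM-1: 9 × 9 × 9 = 729
  FM-2: 9 × 7 × 7 = 441
  FM-3: 10 × 3 × 10 = 300
  FM-4: 6 × 2 × 2 = 24
  FM-5: 5 × 2 × 10 = 100
  FM-6: 10 × 9 × 9 = 810
  FM-7: 9 × 2 × 5 = 90
Modes with RPN > 91: FM-1 (729), FM-2 (441), FM-3 (300), FM-5 (100), FM-6 (810) → 5.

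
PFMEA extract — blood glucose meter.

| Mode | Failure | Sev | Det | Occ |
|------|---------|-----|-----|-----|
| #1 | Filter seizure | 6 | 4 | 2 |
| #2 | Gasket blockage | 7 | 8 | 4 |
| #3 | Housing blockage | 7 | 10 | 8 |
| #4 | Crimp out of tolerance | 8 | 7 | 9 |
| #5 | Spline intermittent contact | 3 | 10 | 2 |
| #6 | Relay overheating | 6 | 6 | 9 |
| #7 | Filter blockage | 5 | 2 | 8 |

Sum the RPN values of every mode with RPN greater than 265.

1388

RPN = Severity × Occurrence × Detection:
  #1: 6 × 2 × 4 = 48
  #2: 7 × 4 × 8 = 224
  #3: 7 × 8 × 10 = 560
  #4: 8 × 9 × 7 = 504
  #5: 3 × 2 × 10 = 60
  #6: 6 × 9 × 6 = 324
  #7: 5 × 8 × 2 = 80
RPN > 265: #3 (560), #4 (504), #6 (324).
Sum: 560 + 504 + 324 = 1388.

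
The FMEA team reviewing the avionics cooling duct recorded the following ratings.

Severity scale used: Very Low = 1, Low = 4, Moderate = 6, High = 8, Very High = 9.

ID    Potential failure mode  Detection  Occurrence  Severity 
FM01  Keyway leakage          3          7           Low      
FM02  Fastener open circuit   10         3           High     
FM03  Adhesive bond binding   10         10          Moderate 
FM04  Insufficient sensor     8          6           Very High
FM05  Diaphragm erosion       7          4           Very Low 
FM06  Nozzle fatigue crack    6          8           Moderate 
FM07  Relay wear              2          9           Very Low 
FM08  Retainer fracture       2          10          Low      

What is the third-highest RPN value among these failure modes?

288

RPN = Severity × Occurrence × Detection:
  FM01: 4 × 7 × 3 = 84
  FM02: 8 × 3 × 10 = 240
  FM03: 6 × 10 × 10 = 600
  FM04: 9 × 6 × 8 = 432
  FM05: 1 × 4 × 7 = 28
  FM06: 6 × 8 × 6 = 288
  FM07: 1 × 9 × 2 = 18
  FM08: 4 × 10 × 2 = 80
Sorted descending: 600, 432, 288, 240, 84, 80, 28, 18.
The third-highest RPN is 288 (FM06).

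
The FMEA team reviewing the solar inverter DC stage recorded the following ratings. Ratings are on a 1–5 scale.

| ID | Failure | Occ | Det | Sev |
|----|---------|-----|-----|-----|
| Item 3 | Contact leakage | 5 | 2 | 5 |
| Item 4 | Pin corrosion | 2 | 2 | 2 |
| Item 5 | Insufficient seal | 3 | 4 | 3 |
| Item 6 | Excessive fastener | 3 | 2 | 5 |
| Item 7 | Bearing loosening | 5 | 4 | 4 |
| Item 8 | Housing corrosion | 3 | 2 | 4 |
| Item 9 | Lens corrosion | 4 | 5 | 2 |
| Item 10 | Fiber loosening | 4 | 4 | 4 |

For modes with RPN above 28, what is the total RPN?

RPN = Severity × Occurrence × Detection:
  Item 3: 5 × 5 × 2 = 50
  Item 4: 2 × 2 × 2 = 8
  Item 5: 3 × 3 × 4 = 36
  Item 6: 5 × 3 × 2 = 30
  Item 7: 4 × 5 × 4 = 80
  Item 8: 4 × 3 × 2 = 24
  Item 9: 2 × 4 × 5 = 40
  Item 10: 4 × 4 × 4 = 64
RPN > 28: Item 3 (50), Item 5 (36), Item 6 (30), Item 7 (80), Item 9 (40), Item 10 (64).
Sum: 50 + 36 + 30 + 80 + 40 + 64 = 300.

300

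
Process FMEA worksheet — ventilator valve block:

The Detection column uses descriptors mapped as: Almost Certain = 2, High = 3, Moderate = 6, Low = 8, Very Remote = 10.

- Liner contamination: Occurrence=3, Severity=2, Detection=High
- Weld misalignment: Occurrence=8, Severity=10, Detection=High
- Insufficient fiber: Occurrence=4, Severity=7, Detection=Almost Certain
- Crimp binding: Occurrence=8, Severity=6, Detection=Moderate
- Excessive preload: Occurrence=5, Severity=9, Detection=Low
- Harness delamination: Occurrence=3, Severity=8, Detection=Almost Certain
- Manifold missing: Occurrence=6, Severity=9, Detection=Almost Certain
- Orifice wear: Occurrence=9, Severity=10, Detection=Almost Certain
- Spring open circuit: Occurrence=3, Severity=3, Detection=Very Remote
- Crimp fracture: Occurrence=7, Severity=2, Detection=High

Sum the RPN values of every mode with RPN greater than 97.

1176

RPN = Severity × Occurrence × Detection:
  Liner contamination: 2 × 3 × 3 = 18
  Weld misalignment: 10 × 8 × 3 = 240
  Insufficient fiber: 7 × 4 × 2 = 56
  Crimp binding: 6 × 8 × 6 = 288
  Excessive preload: 9 × 5 × 8 = 360
  Harness delamination: 8 × 3 × 2 = 48
  Manifold missing: 9 × 6 × 2 = 108
  Orifice wear: 10 × 9 × 2 = 180
  Spring open circuit: 3 × 3 × 10 = 90
  Crimp fracture: 2 × 7 × 3 = 42
RPN > 97: Weld misalignment (240), Crimp binding (288), Excessive preload (360), Manifold missing (108), Orifice wear (180).
Sum: 240 + 288 + 360 + 108 + 180 = 1176.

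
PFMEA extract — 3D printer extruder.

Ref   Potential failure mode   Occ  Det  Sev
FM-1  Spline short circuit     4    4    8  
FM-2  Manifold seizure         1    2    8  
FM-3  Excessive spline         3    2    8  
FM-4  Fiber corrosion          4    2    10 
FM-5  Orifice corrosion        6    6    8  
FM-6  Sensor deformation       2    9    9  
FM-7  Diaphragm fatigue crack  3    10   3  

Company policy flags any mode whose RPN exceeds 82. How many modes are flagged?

4

RPN = Severity × Occurrence × Detection:
  FM-1: 8 × 4 × 4 = 128
  FM-2: 8 × 1 × 2 = 16
  FM-3: 8 × 3 × 2 = 48
  FM-4: 10 × 4 × 2 = 80
  FM-5: 8 × 6 × 6 = 288
  FM-6: 9 × 2 × 9 = 162
  FM-7: 3 × 3 × 10 = 90
Modes with RPN > 82: FM-1 (128), FM-5 (288), FM-6 (162), FM-7 (90) → 4.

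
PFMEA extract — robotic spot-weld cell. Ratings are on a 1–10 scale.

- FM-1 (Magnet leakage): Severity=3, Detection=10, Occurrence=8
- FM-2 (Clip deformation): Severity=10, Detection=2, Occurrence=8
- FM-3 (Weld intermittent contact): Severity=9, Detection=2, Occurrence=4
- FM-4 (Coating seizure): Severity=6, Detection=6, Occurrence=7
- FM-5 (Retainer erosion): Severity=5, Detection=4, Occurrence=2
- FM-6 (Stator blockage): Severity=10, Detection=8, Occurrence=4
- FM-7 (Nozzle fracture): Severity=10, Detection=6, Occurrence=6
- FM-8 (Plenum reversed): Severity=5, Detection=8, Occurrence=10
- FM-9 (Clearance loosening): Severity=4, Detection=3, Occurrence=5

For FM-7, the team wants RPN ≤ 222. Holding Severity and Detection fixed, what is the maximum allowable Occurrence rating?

3

FM-7: S=10, O=6, D=6 → current RPN = 360.
Fixed product = 60. Need 60 × O ≤ 222, so O ≤ 222/60 = 3.70.
Maximum integer Occurrence rating = 3 (gives RPN 180; O=4 would give 240 > 222).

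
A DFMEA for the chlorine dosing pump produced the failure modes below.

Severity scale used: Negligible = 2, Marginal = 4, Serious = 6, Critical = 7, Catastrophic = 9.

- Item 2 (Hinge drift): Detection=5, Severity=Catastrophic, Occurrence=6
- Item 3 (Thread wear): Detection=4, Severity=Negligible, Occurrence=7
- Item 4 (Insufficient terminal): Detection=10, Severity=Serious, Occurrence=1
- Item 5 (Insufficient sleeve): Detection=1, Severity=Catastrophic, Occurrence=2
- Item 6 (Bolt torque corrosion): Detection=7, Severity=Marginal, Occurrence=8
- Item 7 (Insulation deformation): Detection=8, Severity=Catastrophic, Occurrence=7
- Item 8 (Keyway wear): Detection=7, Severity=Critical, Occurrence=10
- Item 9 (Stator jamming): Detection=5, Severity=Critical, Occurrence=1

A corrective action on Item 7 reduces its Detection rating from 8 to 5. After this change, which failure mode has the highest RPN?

Item 8

RPN = Severity × Occurrence × Detection:
  Item 2: 9 × 6 × 5 = 270
  Item 3: 2 × 7 × 4 = 56
  Item 4: 6 × 1 × 10 = 60
  Item 5: 9 × 2 × 1 = 18
  Item 6: 4 × 8 × 7 = 224
  Item 7: 9 × 7 × 8 = 504
  Item 8: 7 × 10 × 7 = 490
  Item 9: 7 × 1 × 5 = 35
After action: Item 7 → 9 × 7 × 5 = 315.
Revised RPNs: Item 8=490, Item 7=315, Item 2=270, Item 6=224, Item 4=60, Item 3=56, Item 9=35, Item 5=18.
Highest is now Item 8 (490).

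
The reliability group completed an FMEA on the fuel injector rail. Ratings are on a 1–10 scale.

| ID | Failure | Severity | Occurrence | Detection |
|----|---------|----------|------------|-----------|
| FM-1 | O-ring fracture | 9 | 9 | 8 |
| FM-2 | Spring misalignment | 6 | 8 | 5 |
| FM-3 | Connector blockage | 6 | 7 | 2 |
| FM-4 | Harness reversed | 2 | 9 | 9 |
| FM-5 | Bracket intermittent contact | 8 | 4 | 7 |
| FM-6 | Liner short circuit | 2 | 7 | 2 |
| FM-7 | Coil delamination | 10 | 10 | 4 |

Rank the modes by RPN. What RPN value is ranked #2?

400

RPN = Severity × Occurrence × Detection:
  FM-1: 9 × 9 × 8 = 648
  FM-2: 6 × 8 × 5 = 240
  FM-3: 6 × 7 × 2 = 84
  FM-4: 2 × 9 × 9 = 162
  FM-5: 8 × 4 × 7 = 224
  FM-6: 2 × 7 × 2 = 28
  FM-7: 10 × 10 × 4 = 400
Sorted descending: 648, 400, 240, 224, 162, 84, 28.
The second-highest RPN is 400 (FM-7).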